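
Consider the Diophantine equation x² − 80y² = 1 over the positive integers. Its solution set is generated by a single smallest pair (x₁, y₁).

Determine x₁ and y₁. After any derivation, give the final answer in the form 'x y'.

√80 → a₀=8, period (1,16); ℓ=2 even so k=1
k=0  a_k=8  p_k/q_k = 8/1
k=1  a_k=1  p_k/q_k = 9/1
→ (9, 1).  Check: 9²=81, 80·1²=80, difference 1.

9 1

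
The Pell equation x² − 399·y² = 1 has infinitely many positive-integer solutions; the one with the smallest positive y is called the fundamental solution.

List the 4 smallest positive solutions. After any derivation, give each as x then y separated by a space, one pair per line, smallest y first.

d=399: √d = [19; 1,38] (ℓ=2, even), read p_1/q_1
i=0: a=19 ⇒ p=19, q=1
i=1: a=1 ⇒ p=20, q=1
fundamental: x₁=20, y₁=1  (since 400 − 399·1 = 1)
k=2:  x_2 = 20·20+399·1·1 = 799,  y_2 = 20·1+1·20 = 40
k=3:  x_3 = 20·799+399·1·40 = 31940,  y_3 = 20·40+1·799 = 1599
k=4:  x_4 = 20·31940+399·1·1599 = 1276801,  y_4 = 20·1599+1·31940 = 63920

20 1
799 40
31940 1599
1276801 63920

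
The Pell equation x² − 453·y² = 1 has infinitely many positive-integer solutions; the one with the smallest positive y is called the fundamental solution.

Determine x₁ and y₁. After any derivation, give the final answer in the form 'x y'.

1653751 77700

d=453: √d = [21; 3,1,1,10,14,10,1,1,3,42] (ℓ=10, even), read p_9/q_9
i=0: a=21 ⇒ p=21, q=1
i=1: a=3 ⇒ p=64, q=3
i=2: a=1 ⇒ p=85, q=4
i=3: a=1 ⇒ p=149, q=7
i=4: a=10 ⇒ p=1575, q=74
…
i=6: a=10 ⇒ p=223565, q=10504
…
i=8: a=1 ⇒ p=469329, q=22051
i=9: a=3 ⇒ p=1653751, q=77700
(x₁, y₁) = (1653751, 77700);  1653751² − 453·77700² = 1 ✓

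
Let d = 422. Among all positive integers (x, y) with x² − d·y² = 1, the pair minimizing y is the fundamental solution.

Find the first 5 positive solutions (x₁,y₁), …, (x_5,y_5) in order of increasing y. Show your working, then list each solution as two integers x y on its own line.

7022501 341850
98631040590001 4801283933700
1385273162348638202501 67434042451384025550
19456164335732849620362360001 947111261097768740333867400
273261867007695159110526238300562501 13302179556340616719484196916709250

√422 = [20; 1,1,5,2,1,…,1,1,40, …], period ℓ=14 (even) → k=13
a_0=20:  p_0=20·1+0=20,  q_0=20·0+1=1
a_1=1:  p_1=1·20+1=21,  q_1=1·1+0=1
…
a_3=5:  p_3=5·41+21=226,  q_3=5·2+1=11
…
a_5=1:  p_5=1·493+226=719,  q_5=1·24+11=35
a_6=3:  p_6=3·719+493=2650,  q_6=3·35+24=129
…
a_11=5:  p_11=5·598859+217526=3211821,  q_11=5·29152+10589=156349
a_12=1:  p_12=1·3211821+598859=3810680,  q_12=1·156349+29152=185501
a_13=1:  p_13=1·3810680+3211821=7022501,  q_13=1·185501+156349=341850
→ (7022501, 341850).  Check: 7022501²=49315520295001, 422·341850²=49315520295000, difference 1.
(7022501+341850√422)^2 = 98631040590001 + 4801283933700√422
(7022501+341850√422)^3 = 1385273162348638202501 + 67434042451384025550√422
(7022501+341850√422)^4 = 19456164335732849620362360001 + 947111261097768740333867400√422
(7022501+341850√422)^5 = 273261867007695159110526238300562501 + 13302179556340616719484196916709250√422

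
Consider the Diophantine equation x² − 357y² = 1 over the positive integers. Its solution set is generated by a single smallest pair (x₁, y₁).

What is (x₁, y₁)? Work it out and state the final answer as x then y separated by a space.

3401 180

√357 → a₀=18, period (1,8,2,8,1,36); ℓ=6 even so k=5
a_0=18:  p_0=18·1+0=18,  q_0=18·0+1=1
…
a_4=8:  p_4=8·359+170=3042,  q_4=8·19+9=161
a_5=1:  p_5=1·3042+359=3401,  q_5=1·161+19=180
→ (3401, 180).  Check: 3401²=11566801, 357·180²=11566800, difference 1.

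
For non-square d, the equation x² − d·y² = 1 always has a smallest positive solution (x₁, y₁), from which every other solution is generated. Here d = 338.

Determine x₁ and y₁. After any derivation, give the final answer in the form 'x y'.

114243 6214

√338 → a₀=18, period (2,1,1,2,36); ℓ=5 odd so k=9
k=0  a_k=18  p_k/q_k = 18/1
…
k=4  a_k=2  p_k/q_k = 239/13
…
k=6  a_k=2  p_k/q_k = 17631/959
k=7  a_k=1  p_k/q_k = 26327/1432
k=8  a_k=1  p_k/q_k = 43958/2391
k=9  a_k=2  p_k/q_k = 114243/6214
(x₁, y₁) = (114243, 6214);  114243² − 338·6214² = 1 ✓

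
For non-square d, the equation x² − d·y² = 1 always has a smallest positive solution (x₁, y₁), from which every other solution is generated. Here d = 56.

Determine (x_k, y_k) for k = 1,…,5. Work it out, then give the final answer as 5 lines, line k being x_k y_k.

15 2
449 60
13455 1798
403201 53880
12082575 1614602

√56 → a₀=7, period (2,14); ℓ=2 even so k=1
k=0  a_k=7  p_k/q_k = 7/1
k=1  a_k=2  p_k/q_k = 15/2
fundamental: x₁=15, y₁=2  (since 225 − 56·4 = 1)
(x_2, y_2) = (15·15 + 56·2·2, 15·2 + 2·15) = (449, 60)
(x_3, y_3) = (15·449 + 56·2·60, 15·60 + 2·449) = (13455, 1798)
(x_4, y_4) = (15·13455 + 56·2·1798, 15·1798 + 2·13455) = (403201, 53880)
(x_5, y_5) = (15·403201 + 56·2·53880, 15·53880 + 2·403201) = (12082575, 1614602)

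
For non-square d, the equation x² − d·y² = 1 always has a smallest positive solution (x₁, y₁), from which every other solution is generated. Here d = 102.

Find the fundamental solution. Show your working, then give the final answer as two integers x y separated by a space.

d=102: √d = [10; 10,20] (ℓ=2, even), read p_1/q_1
a_0=10:  p_0=10·1+0=10,  q_0=10·0+1=1
a_1=10:  p_1=10·10+1=101,  q_1=10·1+0=10
fundamental: x₁=101, y₁=10  (since 10201 − 102·100 = 1)

101 10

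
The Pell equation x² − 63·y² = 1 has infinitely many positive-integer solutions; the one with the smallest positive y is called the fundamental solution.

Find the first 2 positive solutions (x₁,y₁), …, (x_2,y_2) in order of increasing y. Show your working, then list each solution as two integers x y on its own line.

8 1
127 16

d=63: √d = [7; 1,14] (ℓ=2, even), read p_1/q_1
step 0: (7, 1)  from 7·(1,0) + (0,1)
step 1: (8, 1)  from 1·(7,1) + (1,0)
→ (8, 1).  Check: 8²=64, 63·1²=63, difference 1.
(x_2, y_2) = (8·8 + 63·1·1, 8·1 + 1·8) = (127, 16)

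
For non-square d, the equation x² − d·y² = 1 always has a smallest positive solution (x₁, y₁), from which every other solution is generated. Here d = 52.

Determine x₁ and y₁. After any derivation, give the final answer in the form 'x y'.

[7; 4,1,2,1,4,14] for √52; ℓ=6 ⇒ convergent index 5
i=0: a=7 ⇒ p=7, q=1
…
i=2: a=1 ⇒ p=36, q=5
…
i=4: a=1 ⇒ p=137, q=19
i=5: a=4 ⇒ p=649, q=90
fundamental: x₁=649, y₁=90  (since 421201 − 52·8100 = 1)

649 90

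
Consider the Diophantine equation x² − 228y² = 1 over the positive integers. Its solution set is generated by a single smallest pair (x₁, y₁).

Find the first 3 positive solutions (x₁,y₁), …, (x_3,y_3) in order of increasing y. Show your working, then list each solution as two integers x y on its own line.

151 10
45601 3020
13771351 912030

√228 = [15; 10,30, …], period ℓ=2 (even) → k=1
i=0: a=15 ⇒ p=15, q=1
i=1: a=10 ⇒ p=151, q=10
fundamental: x₁=151, y₁=10  (since 22801 − 228·100 = 1)
(x_2, y_2) = (151·151 + 228·10·10, 151·10 + 10·151) = (45601, 3020)
(x_3, y_3) = (151·45601 + 228·10·3020, 151·3020 + 10·45601) = (13771351, 912030)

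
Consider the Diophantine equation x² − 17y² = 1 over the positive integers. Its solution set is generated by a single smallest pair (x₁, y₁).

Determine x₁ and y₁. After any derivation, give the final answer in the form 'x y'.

√17 → a₀=4, period (8); ℓ=1 odd so k=1
a_0=4:  p_0=4·1+0=4,  q_0=4·0+1=1
a_1=8:  p_1=8·4+1=33,  q_1=8·1+0=8
→ (33, 8).  Check: 33²=1089, 17·8²=1088, difference 1.

33 8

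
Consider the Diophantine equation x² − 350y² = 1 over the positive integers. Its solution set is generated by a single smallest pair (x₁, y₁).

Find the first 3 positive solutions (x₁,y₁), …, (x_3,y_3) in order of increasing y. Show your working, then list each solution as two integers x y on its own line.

449 24
403201 21552
362074049 19353672

[18; 1,2,2,2,1,36] for √350; ℓ=6 ⇒ convergent index 5
a_0=18:  p_0=18·1+0=18,  q_0=18·0+1=1
a_1=1:  p_1=1·18+1=19,  q_1=1·1+0=1
a_2=2:  p_2=2·19+18=56,  q_2=2·1+1=3
…
a_4=2:  p_4=2·131+56=318,  q_4=2·7+3=17
a_5=1:  p_5=1·318+131=449,  q_5=1·17+7=24
fundamental: x₁=449, y₁=24  (since 201601 − 350·576 = 1)
k=2:  x_2 = 449·449+350·24·24 = 403201,  y_2 = 449·24+24·449 = 21552
k=3:  x_3 = 449·403201+350·24·21552 = 362074049,  y_3 = 449·21552+24·403201 = 19353672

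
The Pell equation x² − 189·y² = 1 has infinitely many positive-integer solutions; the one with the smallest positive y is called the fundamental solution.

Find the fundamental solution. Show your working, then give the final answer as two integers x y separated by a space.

55 4

√189 → a₀=13, period (1,2,1,26); ℓ=4 even so k=3
step 0: (13, 1)  from 13·(1,0) + (0,1)
…
step 2: (41, 3)  from 2·(14,1) + (13,1)
step 3: (55, 4)  from 1·(41,3) + (14,1)
→ (55, 4).  Check: 55²=3025, 189·4²=3024, difference 1.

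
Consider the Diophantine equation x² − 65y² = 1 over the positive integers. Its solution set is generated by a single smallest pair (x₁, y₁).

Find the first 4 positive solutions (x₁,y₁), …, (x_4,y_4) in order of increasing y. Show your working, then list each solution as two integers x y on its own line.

129 16
33281 4128
8586369 1065008
2215249921 274767936

d=65: √d = [8; 16] (ℓ=1, odd), read p_1/q_1
a_0=8:  p_0=8·1+0=8,  q_0=8·0+1=1
a_1=16:  p_1=16·8+1=129,  q_1=16·1+0=16
→ (129, 16).  Check: 129²=16641, 65·16²=16640, difference 1.
n=2: (129,16)∘(129,16) = (129·129+65·16·16, 129·16+16·129) = (33281,4128)
n=3: (33281,4128)∘(129,16) = (129·33281+65·16·4128, 129·4128+16·33281) = (8586369,1065008)
n=4: (8586369,1065008)∘(129,16) = (129·8586369+65·16·1065008, 129·1065008+16·8586369) = (2215249921,274767936)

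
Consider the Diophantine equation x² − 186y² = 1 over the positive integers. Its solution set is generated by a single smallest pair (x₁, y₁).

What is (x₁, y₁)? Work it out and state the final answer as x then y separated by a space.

[13; 1,1,1,3,4,3,1,1,1,26] for √186; ℓ=10 ⇒ convergent index 9
k=0  a_k=13  p_k/q_k = 13/1
…
k=5  a_k=4  p_k/q_k = 641/47
k=6  a_k=3  p_k/q_k = 2073/152
k=7  a_k=1  p_k/q_k = 2714/199
k=8  a_k=1  p_k/q_k = 4787/351
k=9  a_k=1  p_k/q_k = 7501/550
fundamental: x₁=7501, y₁=550  (since 56265001 − 186·302500 = 1)

7501 550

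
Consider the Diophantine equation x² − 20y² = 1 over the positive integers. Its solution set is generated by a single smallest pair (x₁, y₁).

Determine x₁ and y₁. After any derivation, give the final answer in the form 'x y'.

9 2

d=20: √d = [4; 2,8] (ℓ=2, even), read p_1/q_1
k=0  a_k=4  p_k/q_k = 4/1
k=1  a_k=2  p_k/q_k = 9/2
(x₁, y₁) = (9, 2);  9² − 20·2² = 1 ✓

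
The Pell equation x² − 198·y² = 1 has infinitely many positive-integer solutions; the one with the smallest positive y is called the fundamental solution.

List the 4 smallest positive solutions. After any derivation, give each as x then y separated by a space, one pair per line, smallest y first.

197 14
77617 5516
30580901 2173290
12048797377 856270744

d=198: √d = [14; 14,28] (ℓ=2, even), read p_1/q_1
k=0  a_k=14  p_k/q_k = 14/1
k=1  a_k=14  p_k/q_k = 197/14
→ (197, 14).  Check: 197²=38809, 198·14²=38808, difference 1.
(197+14√198)^2 = 77617 + 5516√198
(197+14√198)^3 = 30580901 + 2173290√198
(197+14√198)^4 = 12048797377 + 856270744√198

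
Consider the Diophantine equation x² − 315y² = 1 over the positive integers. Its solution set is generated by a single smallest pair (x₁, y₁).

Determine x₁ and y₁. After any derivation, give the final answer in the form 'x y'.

[17; 1,2,1,34] for √315; ℓ=4 ⇒ convergent index 3
k=0  a_k=17  p_k/q_k = 17/1
…
k=2  a_k=2  p_k/q_k = 53/3
k=3  a_k=1  p_k/q_k = 71/4
fundamental: x₁=71, y₁=4  (since 5041 − 315·16 = 1)

71 4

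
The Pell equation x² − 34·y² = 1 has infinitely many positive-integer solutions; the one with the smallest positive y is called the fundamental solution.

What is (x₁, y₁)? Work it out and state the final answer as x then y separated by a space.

[5; 1,4,1,10] for √34; ℓ=4 ⇒ convergent index 3
step 0: (5, 1)  from 5·(1,0) + (0,1)
step 1: (6, 1)  from 1·(5,1) + (1,0)
step 2: (29, 5)  from 4·(6,1) + (5,1)
step 3: (35, 6)  from 1·(29,5) + (6,1)
fundamental: x₁=35, y₁=6  (since 1225 − 34·36 = 1)

35 6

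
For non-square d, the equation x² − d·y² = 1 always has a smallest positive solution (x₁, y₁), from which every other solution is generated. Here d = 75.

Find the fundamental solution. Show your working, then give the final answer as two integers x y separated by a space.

26 3

d=75: √d = [8; 1,1,1,16] (ℓ=4, even), read p_3/q_3
i=0: a=8 ⇒ p=8, q=1
i=1: a=1 ⇒ p=9, q=1
i=2: a=1 ⇒ p=17, q=2
i=3: a=1 ⇒ p=26, q=3
→ (26, 3).  Check: 26²=676, 75·3²=675, difference 1.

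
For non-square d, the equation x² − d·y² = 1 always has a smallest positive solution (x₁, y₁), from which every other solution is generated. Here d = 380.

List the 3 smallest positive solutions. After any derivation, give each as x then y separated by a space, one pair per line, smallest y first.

√380 = [19; 2,38, …], period ℓ=2 (even) → k=1
step 0: (19, 1)  from 19·(1,0) + (0,1)
step 1: (39, 2)  from 2·(19,1) + (1,0)
→ (39, 2).  Check: 39²=1521, 380·2²=1520, difference 1.
n=2: (39,2)∘(39,2) = (39·39+380·2·2, 39·2+2·39) = (3041,156)
n=3: (3041,156)∘(39,2) = (39·3041+380·2·156, 39·156+2·3041) = (237159,12166)

39 2
3041 156
237159 12166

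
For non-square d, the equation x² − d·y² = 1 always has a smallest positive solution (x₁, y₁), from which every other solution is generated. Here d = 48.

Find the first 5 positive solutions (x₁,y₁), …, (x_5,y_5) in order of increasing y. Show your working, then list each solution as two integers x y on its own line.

7 1
97 14
1351 195
18817 2716
262087 37829

d=48: √d = [6; 1,12] (ℓ=2, even), read p_1/q_1
i=0: a=6 ⇒ p=6, q=1
i=1: a=1 ⇒ p=7, q=1
fundamental: x₁=7, y₁=1  (since 49 − 48·1 = 1)
(x_2, y_2) = (7·7 + 48·1·1, 7·1 + 1·7) = (97, 14)
(x_3, y_3) = (7·97 + 48·1·14, 7·14 + 1·97) = (1351, 195)
(x_4, y_4) = (7·1351 + 48·1·195, 7·195 + 1·1351) = (18817, 2716)
(x_5, y_5) = (7·18817 + 48·1·2716, 7·2716 + 1·18817) = (262087, 37829)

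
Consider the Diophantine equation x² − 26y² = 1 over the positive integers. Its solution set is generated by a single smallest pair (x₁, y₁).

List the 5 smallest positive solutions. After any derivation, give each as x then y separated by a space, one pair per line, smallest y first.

51 10
5201 1020
530451 104030
54100801 10610040
5517751251 1082120050

√26 → a₀=5, period (10); ℓ=1 odd so k=1
i=0: a=5 ⇒ p=5, q=1
i=1: a=10 ⇒ p=51, q=10
fundamental: x₁=51, y₁=10  (since 2601 − 26·100 = 1)
k=2:  x_2 = 51·51+26·10·10 = 5201,  y_2 = 51·10+10·51 = 1020
k=3:  x_3 = 51·5201+26·10·1020 = 530451,  y_3 = 51·1020+10·5201 = 104030
k=4:  x_4 = 51·530451+26·10·104030 = 54100801,  y_4 = 51·104030+10·530451 = 10610040
k=5:  x_5 = 51·54100801+26·10·10610040 = 5517751251,  y_5 = 51·10610040+10·54100801 = 1082120050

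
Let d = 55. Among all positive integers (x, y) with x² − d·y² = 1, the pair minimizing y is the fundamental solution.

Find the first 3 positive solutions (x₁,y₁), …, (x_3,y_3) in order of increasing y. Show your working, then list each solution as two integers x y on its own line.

89 12
15841 2136
2819609 380196

√55 → a₀=7, period (2,2,2,14); ℓ=4 even so k=3
k=0  a_k=7  p_k/q_k = 7/1
…
k=2  a_k=2  p_k/q_k = 37/5
k=3  a_k=2  p_k/q_k = 89/12
fundamental: x₁=89, y₁=12  (since 7921 − 55·144 = 1)
n=2: (89,12)∘(89,12) = (89·89+55·12·12, 89·12+12·89) = (15841,2136)
n=3: (15841,2136)∘(89,12) = (89·15841+55·12·2136, 89·2136+12·15841) = (2819609,380196)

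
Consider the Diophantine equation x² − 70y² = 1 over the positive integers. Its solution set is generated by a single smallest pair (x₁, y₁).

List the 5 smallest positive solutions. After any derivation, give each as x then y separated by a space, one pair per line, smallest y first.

251 30
126001 15060
63252251 7560090
31752504001 3795150120
15939693756251 1905157800150

√70 → a₀=8, period (2,1,2,1,2,16); ℓ=6 even so k=5
step 0: (8, 1)  from 8·(1,0) + (0,1)
…
step 3: (67, 8)  from 2·(25,3) + (17,2)
step 4: (92, 11)  from 1·(67,8) + (25,3)
step 5: (251, 30)  from 2·(92,11) + (67,8)
fundamental: x₁=251, y₁=30  (since 63001 − 70·900 = 1)
n=2: (251,30)∘(251,30) = (251·251+70·30·30, 251·30+30·251) = (126001,15060)
n=3: (126001,15060)∘(251,30) = (251·126001+70·30·15060, 251·15060+30·126001) = (63252251,7560090)
n=4: (63252251,7560090)∘(251,30) = (251·63252251+70·30·7560090, 251·7560090+30·63252251) = (31752504001,3795150120)
n=5: (31752504001,3795150120)∘(251,30) = (251·31752504001+70·30·3795150120, 251·3795150120+30·31752504001) = (15939693756251,1905157800150)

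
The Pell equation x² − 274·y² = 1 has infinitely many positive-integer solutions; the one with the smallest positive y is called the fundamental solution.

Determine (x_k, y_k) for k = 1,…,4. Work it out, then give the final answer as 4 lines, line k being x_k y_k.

3959299 239190
31352097142801 1894049455620
248264653730785753699 14998216231173381570
1965907990503261255572251201 118764845051735182903983240

[16; 1,1,4,4,1,1,32] for √274; ℓ=7 ⇒ convergent index 13
step 0: (16, 1)  from 16·(1,0) + (0,1)
step 1: (17, 1)  from 1·(16,1) + (1,0)
step 2: (33, 2)  from 1·(17,1) + (16,1)
…
step 8: (47209, 2852)  from 1·(45802,2767) + (1407,85)
step 9: (93011, 5619)  from 1·(47209,2852) + (45802,2767)
…
step 11: (1770023, 106931)  from 4·(419253,25328) + (93011,5619)
step 12: (2189276, 132259)  from 1·(1770023,106931) + (419253,25328)
step 13: (3959299, 239190)  from 1·(2189276,132259) + (1770023,106931)
fundamental: x₁=3959299, y₁=239190  (since 15676048571401 − 274·57211856100 = 1)
n=2: (3959299,239190)∘(3959299,239190) = (3959299·3959299+274·239190·239190, 3959299·239190+239190·3959299) = (31352097142801,1894049455620)
n=3: (31352097142801,1894049455620)∘(3959299,239190) = (3959299·31352097142801+274·239190·1894049455620, 3959299·1894049455620+239190·31352097142801) = (248264653730785753699,14998216231173381570)
n=4: (248264653730785753699,14998216231173381570)∘(3959299,239190) = (3959299·248264653730785753699+274·239190·14998216231173381570, 3959299·14998216231173381570+239190·248264653730785753699) = (1965907990503261255572251201,118764845051735182903983240)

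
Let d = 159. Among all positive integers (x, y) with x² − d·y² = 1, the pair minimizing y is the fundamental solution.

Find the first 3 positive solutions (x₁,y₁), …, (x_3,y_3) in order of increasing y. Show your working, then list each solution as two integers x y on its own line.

√159 = [12; 1,1,1,1,3,1,1,1,1,24, …], period ℓ=10 (even) → k=9
i=0: a=12 ⇒ p=12, q=1
i=1: a=1 ⇒ p=13, q=1
…
i=8: a=1 ⇒ p=807, q=64
i=9: a=1 ⇒ p=1324, q=105
fundamental: x₁=1324, y₁=105  (since 1752976 − 159·11025 = 1)
k=2:  x_2 = 1324·1324+159·105·105 = 3505951,  y_2 = 1324·105+105·1324 = 278040
k=3:  x_3 = 1324·3505951+159·105·278040 = 9283756924,  y_3 = 1324·278040+105·3505951 = 736249815

1324 105
3505951 278040
9283756924 736249815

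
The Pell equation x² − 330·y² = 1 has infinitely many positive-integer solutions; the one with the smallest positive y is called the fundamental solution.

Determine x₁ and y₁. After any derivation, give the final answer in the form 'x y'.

109 6

[18; 6,36] for √330; ℓ=2 ⇒ convergent index 1
step 0: (18, 1)  from 18·(1,0) + (0,1)
step 1: (109, 6)  from 6·(18,1) + (1,0)
(x₁, y₁) = (109, 6);  109² − 330·6² = 1 ✓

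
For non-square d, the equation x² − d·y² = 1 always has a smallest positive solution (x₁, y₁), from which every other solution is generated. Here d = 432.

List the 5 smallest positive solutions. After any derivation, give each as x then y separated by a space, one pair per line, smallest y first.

1351 65
3650401 175630
9863382151 474552195
26650854921601 1282239855260
72010600134783751 3464611614360325

[20; 1,3,1,1,1,3,1,40] for √432; ℓ=8 ⇒ convergent index 7
step 0: (20, 1)  from 20·(1,0) + (0,1)
…
step 2: (83, 4)  from 3·(21,1) + (20,1)
…
step 5: (291, 14)  from 1·(187,9) + (104,5)
step 6: (1060, 51)  from 3·(291,14) + (187,9)
step 7: (1351, 65)  from 1·(1060,51) + (291,14)
(x₁, y₁) = (1351, 65);  1351² − 432·65² = 1 ✓
(x_2, y_2) = (1351·1351 + 432·65·65, 1351·65 + 65·1351) = (3650401, 175630)
(x_3, y_3) = (1351·3650401 + 432·65·175630, 1351·175630 + 65·3650401) = (9863382151, 474552195)
(x_4, y_4) = (1351·9863382151 + 432·65·474552195, 1351·474552195 + 65·9863382151) = (26650854921601, 1282239855260)
(x_5, y_5) = (1351·26650854921601 + 432·65·1282239855260, 1351·1282239855260 + 65·26650854921601) = (72010600134783751, 3464611614360325)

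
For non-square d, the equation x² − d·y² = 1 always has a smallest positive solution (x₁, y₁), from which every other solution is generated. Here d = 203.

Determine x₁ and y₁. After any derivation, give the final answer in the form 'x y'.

d=203: √d = [14; 4,28] (ℓ=2, even), read p_1/q_1
i=0: a=14 ⇒ p=14, q=1
i=1: a=4 ⇒ p=57, q=4
fundamental: x₁=57, y₁=4  (since 3249 − 203·16 = 1)

57 4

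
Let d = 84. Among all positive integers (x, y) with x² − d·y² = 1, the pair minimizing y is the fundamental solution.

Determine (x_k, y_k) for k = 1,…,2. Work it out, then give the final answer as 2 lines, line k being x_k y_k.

[9; 6,18] for √84; ℓ=2 ⇒ convergent index 1
step 0: (9, 1)  from 9·(1,0) + (0,1)
step 1: (55, 6)  from 6·(9,1) + (1,0)
(x₁, y₁) = (55, 6);  55² − 84·6² = 1 ✓
k=2:  x_2 = 55·55+84·6·6 = 6049,  y_2 = 55·6+6·55 = 660

55 6
6049 660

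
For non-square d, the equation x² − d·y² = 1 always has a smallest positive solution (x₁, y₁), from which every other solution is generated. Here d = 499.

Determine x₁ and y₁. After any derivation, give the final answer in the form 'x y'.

4490 201

d=499: √d = [22; 2,1,21,1,2,44] (ℓ=6, even), read p_5/q_5
k=0  a_k=22  p_k/q_k = 22/1
k=1  a_k=2  p_k/q_k = 45/2
k=2  a_k=1  p_k/q_k = 67/3
k=3  a_k=21  p_k/q_k = 1452/65
k=4  a_k=1  p_k/q_k = 1519/68
k=5  a_k=2  p_k/q_k = 4490/201
→ (4490, 201).  Check: 4490²=20160100, 499·201²=20160099, difference 1.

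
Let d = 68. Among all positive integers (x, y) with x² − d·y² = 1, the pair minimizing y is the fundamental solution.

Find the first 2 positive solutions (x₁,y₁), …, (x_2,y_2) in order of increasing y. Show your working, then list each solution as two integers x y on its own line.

d=68: √d = [8; 4,16] (ℓ=2, even), read p_1/q_1
step 0: (8, 1)  from 8·(1,0) + (0,1)
step 1: (33, 4)  from 4·(8,1) + (1,0)
(x₁, y₁) = (33, 4);  33² − 68·4² = 1 ✓
n=2: (33,4)∘(33,4) = (33·33+68·4·4, 33·4+4·33) = (2177,264)

33 4
2177 264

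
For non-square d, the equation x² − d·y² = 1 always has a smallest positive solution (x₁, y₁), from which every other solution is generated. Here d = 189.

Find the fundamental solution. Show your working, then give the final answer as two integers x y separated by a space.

√189 = [13; 1,2,1,26, …], period ℓ=4 (even) → k=3
step 0: (13, 1)  from 13·(1,0) + (0,1)
step 1: (14, 1)  from 1·(13,1) + (1,0)
step 2: (41, 3)  from 2·(14,1) + (13,1)
step 3: (55, 4)  from 1·(41,3) + (14,1)
→ (55, 4).  Check: 55²=3025, 189·4²=3024, difference 1.

55 4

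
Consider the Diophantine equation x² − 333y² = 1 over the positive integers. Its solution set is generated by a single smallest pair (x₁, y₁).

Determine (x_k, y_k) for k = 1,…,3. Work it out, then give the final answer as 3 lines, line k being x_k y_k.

√333 → a₀=18, period (4,36); ℓ=2 even so k=1
a_0=18:  p_0=18·1+0=18,  q_0=18·0+1=1
a_1=4:  p_1=4·18+1=73,  q_1=4·1+0=4
(x₁, y₁) = (73, 4);  73² − 333·4² = 1 ✓
k=2:  x_2 = 73·73+333·4·4 = 10657,  y_2 = 73·4+4·73 = 584
k=3:  x_3 = 73·10657+333·4·584 = 1555849,  y_3 = 73·584+4·10657 = 85260

73 4
10657 584
1555849 85260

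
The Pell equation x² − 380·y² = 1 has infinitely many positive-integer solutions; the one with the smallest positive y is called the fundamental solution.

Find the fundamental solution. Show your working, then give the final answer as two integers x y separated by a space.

39 2

d=380: √d = [19; 2,38] (ℓ=2, even), read p_1/q_1
step 0: (19, 1)  from 19·(1,0) + (0,1)
step 1: (39, 2)  from 2·(19,1) + (1,0)
(x₁, y₁) = (39, 2);  39² − 380·2² = 1 ✓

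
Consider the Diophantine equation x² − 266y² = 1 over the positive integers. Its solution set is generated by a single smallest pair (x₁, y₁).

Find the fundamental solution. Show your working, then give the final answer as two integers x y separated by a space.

685 42

√266 = [16; 3,4,3,32, …], period ℓ=4 (even) → k=3
step 0: (16, 1)  from 16·(1,0) + (0,1)
step 1: (49, 3)  from 3·(16,1) + (1,0)
step 2: (212, 13)  from 4·(49,3) + (16,1)
step 3: (685, 42)  from 3·(212,13) + (49,3)
fundamental: x₁=685, y₁=42  (since 469225 − 266·1764 = 1)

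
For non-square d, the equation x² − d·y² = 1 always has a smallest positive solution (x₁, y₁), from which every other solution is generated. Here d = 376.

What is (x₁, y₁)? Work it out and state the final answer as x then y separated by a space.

d=376: √d = [19; 2,1,1,3,1,…,1,2,38] (ℓ=16, even), read p_15/q_15
a_0=19:  p_0=19·1+0=19,  q_0=19·0+1=1
a_1=2:  p_1=2·19+1=39,  q_1=2·1+0=2
…
a_3=1:  p_3=1·58+39=97,  q_3=1·3+2=5
…
a_6=2:  p_6=2·446+349=1241,  q_6=2·23+18=64
…
a_9=2:  p_9=2·12953+2928=28834,  q_9=2·668+151=1487
a_10=2:  p_10=2·28834+12953=70621,  q_10=2·1487+668=3642
a_11=1:  p_11=1·70621+28834=99455,  q_11=1·3642+1487=5129
…
a_14=1:  p_14=1·468441+368986=837427,  q_14=1·24158+19029=43187
a_15=2:  p_15=2·837427+468441=2143295,  q_15=2·43187+24158=110532
(x₁, y₁) = (2143295, 110532);  2143295² − 376·110532² = 1 ✓

2143295 110532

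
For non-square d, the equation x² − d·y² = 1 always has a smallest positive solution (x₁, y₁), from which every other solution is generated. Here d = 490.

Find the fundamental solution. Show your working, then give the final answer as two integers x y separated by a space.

1039681 46968

[22; 7,2,1,4,4,4,1,2,7,44] for √490; ℓ=10 ⇒ convergent index 9
i=0: a=22 ⇒ p=22, q=1
…
i=7: a=1 ⇒ p=50315, q=2273
i=8: a=2 ⇒ p=141338, q=6385
i=9: a=7 ⇒ p=1039681, q=46968
fundamental: x₁=1039681, y₁=46968  (since 1080936581761 − 490·2205993024 = 1)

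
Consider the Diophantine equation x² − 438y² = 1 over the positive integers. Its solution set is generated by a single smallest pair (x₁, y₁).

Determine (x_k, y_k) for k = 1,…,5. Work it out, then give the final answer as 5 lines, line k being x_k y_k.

√438 = [20; 1,12,1,40, …], period ℓ=4 (even) → k=3
k=0  a_k=20  p_k/q_k = 20/1
k=1  a_k=1  p_k/q_k = 21/1
k=2  a_k=12  p_k/q_k = 272/13
k=3  a_k=1  p_k/q_k = 293/14
→ (293, 14).  Check: 293²=85849, 438·14²=85848, difference 1.
(x_2, y_2) = (293·293 + 438·14·14, 293·14 + 14·293) = (171697, 8204)
(x_3, y_3) = (293·171697 + 438·14·8204, 293·8204 + 14·171697) = (100614149, 4807530)
(x_4, y_4) = (293·100614149 + 438·14·4807530, 293·4807530 + 14·100614149) = (58959719617, 2817204376)
(x_5, y_5) = (293·58959719617 + 438·14·2817204376, 293·2817204376 + 14·58959719617) = (34550295081413, 1650876956806)

293 14
171697 8204
100614149 4807530
58959719617 2817204376
34550295081413 1650876956806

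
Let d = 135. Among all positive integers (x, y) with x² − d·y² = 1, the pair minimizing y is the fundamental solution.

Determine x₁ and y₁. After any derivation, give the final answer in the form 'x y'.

244 21

√135 → a₀=11, period (1,1,1,1,1,1,1,22); ℓ=8 even so k=7
i=0: a=11 ⇒ p=11, q=1
…
i=5: a=1 ⇒ p=93, q=8
i=6: a=1 ⇒ p=151, q=13
i=7: a=1 ⇒ p=244, q=21
fundamental: x₁=244, y₁=21  (since 59536 − 135·441 = 1)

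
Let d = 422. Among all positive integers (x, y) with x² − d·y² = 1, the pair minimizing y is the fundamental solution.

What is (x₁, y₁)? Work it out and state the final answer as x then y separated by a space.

√422 = [20; 1,1,5,2,1,…,1,1,40, …], period ℓ=14 (even) → k=13
step 0: (20, 1)  from 20·(1,0) + (0,1)
step 1: (21, 1)  from 1·(20,1) + (1,0)
step 2: (41, 2)  from 1·(21,1) + (20,1)
step 3: (226, 11)  from 5·(41,2) + (21,1)
step 4: (493, 24)  from 2·(226,11) + (41,2)
step 5: (719, 35)  from 1·(493,24) + (226,11)
step 6: (2650, 129)  from 3·(719,35) + (493,24)
step 7: (53719, 2615)  from 20·(2650,129) + (719,35)
step 8: (163807, 7974)  from 3·(53719,2615) + (2650,129)
step 9: (217526, 10589)  from 1·(163807,7974) + (53719,2615)
step 10: (598859, 29152)  from 2·(217526,10589) + (163807,7974)
step 11: (3211821, 156349)  from 5·(598859,29152) + (217526,10589)
step 12: (3810680, 185501)  from 1·(3211821,156349) + (598859,29152)
step 13: (7022501, 341850)  from 1·(3810680,185501) + (3211821,156349)
(x₁, y₁) = (7022501, 341850);  7022501² − 422·341850² = 1 ✓

7022501 341850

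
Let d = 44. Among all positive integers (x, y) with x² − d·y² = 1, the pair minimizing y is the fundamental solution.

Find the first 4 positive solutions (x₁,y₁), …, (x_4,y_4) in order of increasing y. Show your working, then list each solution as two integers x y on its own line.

√44 → a₀=6, period (1,1,1,2,1,1,1,12); ℓ=8 even so k=7
a_0=6:  p_0=6·1+0=6,  q_0=6·0+1=1
…
a_2=1:  p_2=1·7+6=13,  q_2=1·1+1=2
a_3=1:  p_3=1·13+7=20,  q_3=1·2+1=3
a_4=2:  p_4=2·20+13=53,  q_4=2·3+2=8
…
a_6=1:  p_6=1·73+53=126,  q_6=1·11+8=19
a_7=1:  p_7=1·126+73=199,  q_7=1·19+11=30
fundamental: x₁=199, y₁=30  (since 39601 − 44·900 = 1)
n=2: (199,30)∘(199,30) = (199·199+44·30·30, 199·30+30·199) = (79201,11940)
n=3: (79201,11940)∘(199,30) = (199·79201+44·30·11940, 199·11940+30·79201) = (31521799,4752090)
n=4: (31521799,4752090)∘(199,30) = (199·31521799+44·30·4752090, 199·4752090+30·31521799) = (12545596801,1891319880)

199 30
79201 11940
31521799 4752090
12545596801 1891319880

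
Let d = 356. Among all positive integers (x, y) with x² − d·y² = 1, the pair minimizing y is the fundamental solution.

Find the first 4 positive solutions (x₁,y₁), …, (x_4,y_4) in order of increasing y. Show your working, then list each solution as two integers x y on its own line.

√356 → a₀=18, period (1,6,1,1,2,…,6,1,36); ℓ=14 even so k=13
k=0  a_k=18  p_k/q_k = 18/1
k=1  a_k=1  p_k/q_k = 19/1
…
k=5  a_k=2  p_k/q_k = 717/38
…
k=7  a_k=8  p_k/q_k = 8717/462
…
k=12  a_k=6  p_k/q_k = 433982/23001
k=13  a_k=1  p_k/q_k = 500001/26500
fundamental: x₁=500001, y₁=26500  (since 250001000001 − 356·702250000 = 1)
n=2: (500001,26500)∘(500001,26500) = (500001·500001+356·26500·26500, 500001·26500+26500·500001) = (500002000001,26500053000)
n=3: (500002000001,26500053000)∘(500001,26500) = (500001·500002000001+356·26500·26500053000, 500001·26500053000+26500·500002000001) = (500003000004500001,26500106000079500)
n=4: (500003000004500001,26500106000079500)∘(500001,26500) = (500001·500003000004500001+356·26500·26500106000079500, 500001·26500106000079500+26500·500003000004500001) = (500004000010000008000001,26500159000265000106000)

500001 26500
500002000001 26500053000
500003000004500001 26500106000079500
500004000010000008000001 26500159000265000106000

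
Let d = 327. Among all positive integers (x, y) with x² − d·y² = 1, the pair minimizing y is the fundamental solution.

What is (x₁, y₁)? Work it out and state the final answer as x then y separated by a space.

217 12

d=327: √d = [18; 12,36] (ℓ=2, even), read p_1/q_1
a_0=18:  p_0=18·1+0=18,  q_0=18·0+1=1
a_1=12:  p_1=12·18+1=217,  q_1=12·1+0=12
→ (217, 12).  Check: 217²=47089, 327·12²=47088, difference 1.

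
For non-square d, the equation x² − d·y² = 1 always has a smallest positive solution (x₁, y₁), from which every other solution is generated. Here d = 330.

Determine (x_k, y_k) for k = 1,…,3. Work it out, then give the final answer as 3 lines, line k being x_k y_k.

109 6
23761 1308
5179789 285138

d=330: √d = [18; 6,36] (ℓ=2, even), read p_1/q_1
i=0: a=18 ⇒ p=18, q=1
i=1: a=6 ⇒ p=109, q=6
(x₁, y₁) = (109, 6);  109² − 330·6² = 1 ✓
k=2:  x_2 = 109·109+330·6·6 = 23761,  y_2 = 109·6+6·109 = 1308
k=3:  x_3 = 109·23761+330·6·1308 = 5179789,  y_3 = 109·1308+6·23761 = 285138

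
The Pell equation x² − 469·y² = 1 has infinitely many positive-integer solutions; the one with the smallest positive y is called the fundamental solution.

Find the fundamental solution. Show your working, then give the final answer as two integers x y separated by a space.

[21; 1,1,1,10,6,10,1,1,1,42] for √469; ℓ=10 ⇒ convergent index 9
i=0: a=21 ⇒ p=21, q=1
…
i=4: a=10 ⇒ p=693, q=32
i=5: a=6 ⇒ p=4223, q=195
i=6: a=10 ⇒ p=42923, q=1982
…
i=8: a=1 ⇒ p=90069, q=4159
i=9: a=1 ⇒ p=137215, q=6336
(x₁, y₁) = (137215, 6336);  137215² − 469·6336² = 1 ✓

137215 6336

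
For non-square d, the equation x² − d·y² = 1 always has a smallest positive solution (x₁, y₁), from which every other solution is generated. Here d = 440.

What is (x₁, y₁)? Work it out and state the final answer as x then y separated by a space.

21 1

√440 = [20; 1,40, …], period ℓ=2 (even) → k=1
step 0: (20, 1)  from 20·(1,0) + (0,1)
step 1: (21, 1)  from 1·(20,1) + (1,0)
→ (21, 1).  Check: 21²=441, 440·1²=440, difference 1.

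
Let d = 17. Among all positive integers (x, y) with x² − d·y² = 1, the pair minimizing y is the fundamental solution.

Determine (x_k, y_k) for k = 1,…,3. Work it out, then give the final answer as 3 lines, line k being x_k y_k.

33 8
2177 528
143649 34840

d=17: √d = [4; 8] (ℓ=1, odd), read p_1/q_1
i=0: a=4 ⇒ p=4, q=1
i=1: a=8 ⇒ p=33, q=8
(x₁, y₁) = (33, 8);  33² − 17·8² = 1 ✓
n=2: (33,8)∘(33,8) = (33·33+17·8·8, 33·8+8·33) = (2177,528)
n=3: (2177,528)∘(33,8) = (33·2177+17·8·528, 33·528+8·2177) = (143649,34840)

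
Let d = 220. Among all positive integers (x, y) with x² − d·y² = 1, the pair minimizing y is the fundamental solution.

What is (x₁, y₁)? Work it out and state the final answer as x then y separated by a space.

d=220: √d = [14; 1,4,1,28] (ℓ=4, even), read p_3/q_3
step 0: (14, 1)  from 14·(1,0) + (0,1)
step 1: (15, 1)  from 1·(14,1) + (1,0)
step 2: (74, 5)  from 4·(15,1) + (14,1)
step 3: (89, 6)  from 1·(74,5) + (15,1)
(x₁, y₁) = (89, 6);  89² − 220·6² = 1 ✓

89 6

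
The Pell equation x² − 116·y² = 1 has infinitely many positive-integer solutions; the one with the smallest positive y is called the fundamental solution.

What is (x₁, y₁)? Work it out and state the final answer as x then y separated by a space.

9801 910

[10; 1,3,2,1,4,1,2,3,1,20] for √116; ℓ=10 ⇒ convergent index 9
k=0  a_k=10  p_k/q_k = 10/1
k=1  a_k=1  p_k/q_k = 11/1
…
k=3  a_k=2  p_k/q_k = 97/9
k=4  a_k=1  p_k/q_k = 140/13
k=5  a_k=4  p_k/q_k = 657/61
…
k=8  a_k=3  p_k/q_k = 7550/701
k=9  a_k=1  p_k/q_k = 9801/910
fundamental: x₁=9801, y₁=910  (since 96059601 − 116·828100 = 1)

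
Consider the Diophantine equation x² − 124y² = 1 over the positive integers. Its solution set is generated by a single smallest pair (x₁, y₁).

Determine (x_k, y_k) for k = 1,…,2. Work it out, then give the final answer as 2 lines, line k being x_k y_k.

d=124: √d = [11; 7,2,1,1,1,…,2,7,22] (ℓ=16, even), read p_15/q_15
step 0: (11, 1)  from 11·(1,0) + (0,1)
…
step 5: (657, 59)  from 1·(412,37) + (245,22)
step 6: (2383, 214)  from 3·(657,59) + (412,37)
step 7: (3040, 273)  from 1·(2383,214) + (657,59)
…
step 9: (17583, 1579)  from 1·(14543,1306) + (3040,273)
…
step 11: (84875, 7622)  from 1·(67292,6043) + (17583,1579)
step 12: (152167, 13665)  from 1·(84875,7622) + (67292,6043)
…
step 14: (626251, 56239)  from 2·(237042,21287) + (152167,13665)
step 15: (4620799, 414960)  from 7·(626251,56239) + (237042,21287)
(x₁, y₁) = (4620799, 414960);  4620799² − 124·414960² = 1 ✓
k=2:  x_2 = 4620799·4620799+124·414960·414960 = 42703566796801,  y_2 = 4620799·414960+414960·4620799 = 3834893506080

4620799 414960
42703566796801 3834893506080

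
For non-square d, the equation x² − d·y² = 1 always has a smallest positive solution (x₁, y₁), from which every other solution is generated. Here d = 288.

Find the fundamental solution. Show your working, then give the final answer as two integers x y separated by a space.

d=288: √d = [16; 1,32] (ℓ=2, even), read p_1/q_1
step 0: (16, 1)  from 16·(1,0) + (0,1)
step 1: (17, 1)  from 1·(16,1) + (1,0)
→ (17, 1).  Check: 17²=289, 288·1²=288, difference 1.

17 1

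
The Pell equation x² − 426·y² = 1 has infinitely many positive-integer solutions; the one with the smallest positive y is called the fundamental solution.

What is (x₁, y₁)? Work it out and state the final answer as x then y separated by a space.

√426 → a₀=20, period (1,1,1,3,2,6,2,3,1,1,1,40); ℓ=12 even so k=11
a_0=20:  p_0=20·1+0=20,  q_0=20·0+1=1
a_1=1:  p_1=1·20+1=21,  q_1=1·1+0=1
…
a_5=2:  p_5=2·227+62=516,  q_5=2·11+3=25
…
a_7=2:  p_7=2·3323+516=7162,  q_7=2·161+25=347
…
a_9=1:  p_9=1·24809+7162=31971,  q_9=1·1202+347=1549
a_10=1:  p_10=1·31971+24809=56780,  q_10=1·1549+1202=2751
a_11=1:  p_11=1·56780+31971=88751,  q_11=1·2751+1549=4300
(x₁, y₁) = (88751, 4300);  88751² − 426·4300² = 1 ✓

88751 4300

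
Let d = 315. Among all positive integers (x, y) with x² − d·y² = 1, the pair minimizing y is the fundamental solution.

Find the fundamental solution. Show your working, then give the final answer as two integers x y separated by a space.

71 4

[17; 1,2,1,34] for √315; ℓ=4 ⇒ convergent index 3
k=0  a_k=17  p_k/q_k = 17/1
k=1  a_k=1  p_k/q_k = 18/1
k=2  a_k=2  p_k/q_k = 53/3
k=3  a_k=1  p_k/q_k = 71/4
fundamental: x₁=71, y₁=4  (since 5041 − 315·16 = 1)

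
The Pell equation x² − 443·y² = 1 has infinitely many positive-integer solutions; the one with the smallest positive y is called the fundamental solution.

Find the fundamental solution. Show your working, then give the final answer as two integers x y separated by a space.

[21; 21,42] for √443; ℓ=2 ⇒ convergent index 1
k=0  a_k=21  p_k/q_k = 21/1
k=1  a_k=21  p_k/q_k = 442/21
→ (442, 21).  Check: 442²=195364, 443·21²=195363, difference 1.

442 21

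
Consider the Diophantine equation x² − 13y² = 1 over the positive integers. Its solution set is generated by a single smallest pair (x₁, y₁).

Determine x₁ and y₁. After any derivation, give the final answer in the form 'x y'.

[3; 1,1,1,1,6] for √13; ℓ=5 ⇒ convergent index 9
step 0: (3, 1)  from 3·(1,0) + (0,1)
…
step 3: (11, 3)  from 1·(7,2) + (4,1)
step 4: (18, 5)  from 1·(11,3) + (7,2)
step 5: (119, 33)  from 6·(18,5) + (11,3)
step 6: (137, 38)  from 1·(119,33) + (18,5)
…
step 8: (393, 109)  from 1·(256,71) + (137,38)
step 9: (649, 180)  from 1·(393,109) + (256,71)
(x₁, y₁) = (649, 180);  649² − 13·180² = 1 ✓

649 180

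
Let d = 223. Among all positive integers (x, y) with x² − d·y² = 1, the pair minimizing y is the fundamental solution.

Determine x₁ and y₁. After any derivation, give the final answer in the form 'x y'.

224 15

√223 = [14; 1,13,1,28, …], period ℓ=4 (even) → k=3
i=0: a=14 ⇒ p=14, q=1
…
i=2: a=13 ⇒ p=209, q=14
i=3: a=1 ⇒ p=224, q=15
→ (224, 15).  Check: 224²=50176, 223·15²=50175, difference 1.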